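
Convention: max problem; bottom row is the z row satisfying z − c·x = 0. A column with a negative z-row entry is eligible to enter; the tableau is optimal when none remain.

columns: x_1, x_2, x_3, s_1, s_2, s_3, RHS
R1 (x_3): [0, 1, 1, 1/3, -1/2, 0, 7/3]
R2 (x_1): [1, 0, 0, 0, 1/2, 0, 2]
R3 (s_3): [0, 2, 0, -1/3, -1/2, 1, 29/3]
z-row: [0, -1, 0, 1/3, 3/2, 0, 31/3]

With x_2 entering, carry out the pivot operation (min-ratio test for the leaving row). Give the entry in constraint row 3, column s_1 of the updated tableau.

Ratio test on column x_2 — row 1: (7/3)/1 = 7/3; row 2: entry 0 ≤ 0; row 3: (29/3)/2 = 29/6. Minimum is 7/3 at row 1 (x_3 leaves); pivot element 1.
Divide row 1 by 1; eliminate column x_2 from the other rows.
Row 3 update in column s_1: -1/3 − 2·(1/3) = -1.

-1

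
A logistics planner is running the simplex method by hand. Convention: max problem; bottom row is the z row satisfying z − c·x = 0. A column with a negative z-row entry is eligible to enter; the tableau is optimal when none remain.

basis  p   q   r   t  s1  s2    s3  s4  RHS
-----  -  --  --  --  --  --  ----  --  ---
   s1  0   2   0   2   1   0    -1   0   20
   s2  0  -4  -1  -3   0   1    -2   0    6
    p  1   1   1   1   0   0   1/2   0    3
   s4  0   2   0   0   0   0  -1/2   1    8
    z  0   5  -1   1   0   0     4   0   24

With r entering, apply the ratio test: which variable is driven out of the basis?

Column r entries and ratios — s1: 0 ≤ 0, skip; s2: -1 ≤ 0, skip; p: 3/1 = 3; s4: 0 ≤ 0, skip.
Smallest ratio is 3 in the row of p, so p leaves.

p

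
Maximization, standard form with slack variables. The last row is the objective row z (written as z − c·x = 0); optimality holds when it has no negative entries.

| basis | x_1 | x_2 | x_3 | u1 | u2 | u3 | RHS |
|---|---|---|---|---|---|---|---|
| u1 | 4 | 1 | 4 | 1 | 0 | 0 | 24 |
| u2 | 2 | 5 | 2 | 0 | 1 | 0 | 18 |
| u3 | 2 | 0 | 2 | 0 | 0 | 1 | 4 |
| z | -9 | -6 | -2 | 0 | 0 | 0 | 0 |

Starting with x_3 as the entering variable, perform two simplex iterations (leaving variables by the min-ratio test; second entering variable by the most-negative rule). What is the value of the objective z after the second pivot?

18

Ratio test on column x_3 — row 1: 24/4 = 6; row 2: 18/2 = 9; row 3: 4/2 = 2. Minimum is 2 at row 3 (u3 leaves); pivot element 2.
Pivot on row 3; the z-row RHS becomes 0 − (-2)·2 = 4.
Next entering variable (most negative z-row entry -7): x_1.
Ratio test on column x_1 — row 1: entry 0 ≤ 0; row 2: entry 0 ≤ 0; row 3: 2/1 = 2. Minimum is 2 at row 3 (x_3 leaves); pivot element 1.
After the second pivot the z-row RHS is 4 − (-7)·2 = 18.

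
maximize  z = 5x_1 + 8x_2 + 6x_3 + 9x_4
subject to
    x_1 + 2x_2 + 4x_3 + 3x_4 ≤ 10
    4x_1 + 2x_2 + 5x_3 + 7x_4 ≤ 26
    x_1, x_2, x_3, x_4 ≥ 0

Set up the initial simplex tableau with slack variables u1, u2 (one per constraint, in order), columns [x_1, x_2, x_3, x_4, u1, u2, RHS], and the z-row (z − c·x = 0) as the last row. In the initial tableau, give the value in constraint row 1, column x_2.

Constraint 1 has coefficient 2 on x_2.

2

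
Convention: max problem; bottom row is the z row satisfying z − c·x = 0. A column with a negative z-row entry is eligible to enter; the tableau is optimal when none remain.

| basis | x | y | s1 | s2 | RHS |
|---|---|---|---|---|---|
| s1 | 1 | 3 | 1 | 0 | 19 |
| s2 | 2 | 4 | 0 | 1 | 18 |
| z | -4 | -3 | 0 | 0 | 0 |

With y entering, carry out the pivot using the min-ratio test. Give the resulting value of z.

27/2

Ratio test on column y — row 1: 19/3 = 19/3; row 2: 18/4 = 9/2. Minimum is 9/2 at row 2 (s2 leaves); pivot element 4.
Pivot on row 2; the z-row RHS becomes 0 − (-3)·(9/2) = 27/2.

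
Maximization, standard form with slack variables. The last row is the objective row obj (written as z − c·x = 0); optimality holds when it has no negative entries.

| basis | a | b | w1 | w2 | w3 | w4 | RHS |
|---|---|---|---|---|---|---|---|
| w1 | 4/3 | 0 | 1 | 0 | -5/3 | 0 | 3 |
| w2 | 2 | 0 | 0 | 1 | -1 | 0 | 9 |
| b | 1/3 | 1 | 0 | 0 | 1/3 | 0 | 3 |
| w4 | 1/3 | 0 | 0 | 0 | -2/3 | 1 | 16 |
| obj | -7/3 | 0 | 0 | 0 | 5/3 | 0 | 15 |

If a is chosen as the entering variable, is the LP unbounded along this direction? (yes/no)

no

Column a has positive entries in row(s) 1, 2, 3, 4, so the ratio test bounds it — not unbounded.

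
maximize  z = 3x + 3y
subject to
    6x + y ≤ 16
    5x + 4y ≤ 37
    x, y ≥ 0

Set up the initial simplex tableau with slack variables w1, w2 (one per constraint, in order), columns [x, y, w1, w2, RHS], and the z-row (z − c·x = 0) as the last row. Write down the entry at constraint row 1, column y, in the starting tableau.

Constraint 1 has coefficient 1 on y.

1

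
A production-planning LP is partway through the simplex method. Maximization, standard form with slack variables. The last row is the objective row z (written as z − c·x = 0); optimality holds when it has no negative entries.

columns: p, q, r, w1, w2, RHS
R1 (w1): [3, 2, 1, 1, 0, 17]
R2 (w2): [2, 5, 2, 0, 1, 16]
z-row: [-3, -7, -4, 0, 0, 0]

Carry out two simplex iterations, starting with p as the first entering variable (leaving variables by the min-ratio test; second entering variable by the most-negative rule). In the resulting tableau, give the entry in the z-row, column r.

-13/11

Ratio test on column p — row 1: 17/3 = 17/3; row 2: 16/2 = 8. Minimum is 17/3 at row 1 (w1 leaves); pivot element 3.
Divide row 1 by 3; eliminate column p from the other rows.
Second iteration: most negative z-row entry is -5 in column q, so q enters.
Ratio test on column q — row 1: (17/3)/(2/3) = 17/2; row 2: (14/3)/(11/3) = 14/11. Minimum is 14/11 at row 2 (w2 leaves); pivot element 11/3.
Divide row 2 by 11/3; eliminate column q from the other rows.
After both pivots, the entry at the z-row, column r is -13/11.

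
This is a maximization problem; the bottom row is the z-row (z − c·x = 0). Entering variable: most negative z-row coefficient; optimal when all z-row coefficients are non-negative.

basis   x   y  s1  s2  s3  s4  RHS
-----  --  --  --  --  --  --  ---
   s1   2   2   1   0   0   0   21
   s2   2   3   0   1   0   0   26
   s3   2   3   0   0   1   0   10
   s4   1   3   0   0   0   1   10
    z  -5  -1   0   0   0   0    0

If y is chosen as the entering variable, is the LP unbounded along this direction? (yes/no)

no

Column y has positive entries in row(s) 1, 2, 3, 4, so the ratio test bounds it — not unbounded.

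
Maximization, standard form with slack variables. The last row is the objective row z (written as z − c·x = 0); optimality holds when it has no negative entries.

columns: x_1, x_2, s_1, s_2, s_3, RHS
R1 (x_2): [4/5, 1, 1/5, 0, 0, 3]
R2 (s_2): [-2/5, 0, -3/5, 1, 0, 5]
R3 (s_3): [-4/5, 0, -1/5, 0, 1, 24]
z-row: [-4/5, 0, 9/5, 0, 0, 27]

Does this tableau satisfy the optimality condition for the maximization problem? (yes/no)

no

The z-row has a negative entry -4/5 in column x_1, so it is not optimal.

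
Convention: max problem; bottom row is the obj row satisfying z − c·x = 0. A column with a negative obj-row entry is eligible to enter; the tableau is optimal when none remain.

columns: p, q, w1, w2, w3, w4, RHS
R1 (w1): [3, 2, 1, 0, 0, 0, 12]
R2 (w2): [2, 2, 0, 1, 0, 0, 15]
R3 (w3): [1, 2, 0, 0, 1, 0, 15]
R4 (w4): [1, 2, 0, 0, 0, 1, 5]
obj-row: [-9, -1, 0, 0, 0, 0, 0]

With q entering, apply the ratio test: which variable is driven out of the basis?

w4

Column q entries and ratios — w1: 12/2 = 6; w2: 15/2 = 15/2; w3: 15/2 = 15/2; w4: 5/2 = 5/2.
Smallest ratio is 5/2 in the row of w4, so w4 leaves.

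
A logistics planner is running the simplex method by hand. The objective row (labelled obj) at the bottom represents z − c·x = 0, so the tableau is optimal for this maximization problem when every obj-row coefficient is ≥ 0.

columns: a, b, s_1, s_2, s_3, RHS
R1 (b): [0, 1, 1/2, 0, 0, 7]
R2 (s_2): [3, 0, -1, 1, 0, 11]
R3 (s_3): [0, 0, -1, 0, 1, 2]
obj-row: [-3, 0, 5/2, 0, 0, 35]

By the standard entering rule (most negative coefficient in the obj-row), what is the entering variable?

Negative obj-row entries: a: -3.
The most negative is -3 in column a, so a enters.

a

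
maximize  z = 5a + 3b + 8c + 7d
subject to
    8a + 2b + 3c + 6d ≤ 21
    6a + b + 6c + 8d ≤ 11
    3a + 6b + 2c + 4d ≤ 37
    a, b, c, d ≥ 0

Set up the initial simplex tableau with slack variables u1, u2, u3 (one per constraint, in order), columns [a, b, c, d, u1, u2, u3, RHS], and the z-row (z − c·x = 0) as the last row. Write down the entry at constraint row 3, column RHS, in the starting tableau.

37

The RHS of constraint 3 is b_3 = 37.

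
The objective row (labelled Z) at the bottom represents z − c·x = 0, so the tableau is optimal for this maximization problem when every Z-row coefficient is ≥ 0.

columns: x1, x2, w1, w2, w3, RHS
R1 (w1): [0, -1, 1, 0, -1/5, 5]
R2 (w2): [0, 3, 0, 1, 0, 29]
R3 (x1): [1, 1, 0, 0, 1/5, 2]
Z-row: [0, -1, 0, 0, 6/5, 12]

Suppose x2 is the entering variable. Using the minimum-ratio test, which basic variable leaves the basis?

x1

Column x2 entries and ratios — w1: -1 ≤ 0, skip; w2: 29/3 = 29/3; x1: 2/1 = 2.
Smallest ratio is 2 in the row of x1, so x1 leaves.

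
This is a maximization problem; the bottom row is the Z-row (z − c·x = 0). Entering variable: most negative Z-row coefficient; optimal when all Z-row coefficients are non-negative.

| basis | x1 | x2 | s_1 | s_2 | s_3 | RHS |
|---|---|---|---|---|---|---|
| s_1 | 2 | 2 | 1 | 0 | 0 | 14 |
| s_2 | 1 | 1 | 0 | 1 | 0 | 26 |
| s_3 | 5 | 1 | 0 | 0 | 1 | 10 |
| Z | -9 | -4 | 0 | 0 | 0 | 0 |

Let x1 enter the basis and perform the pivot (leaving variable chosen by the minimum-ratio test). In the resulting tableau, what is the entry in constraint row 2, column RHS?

Ratio test on column x1 — row 1: 14/2 = 7; row 2: 26/1 = 26; row 3: 10/5 = 2. Minimum is 2 at row 3 (s_3 leaves); pivot element 5.
Divide row 3 by 5; eliminate column x1 from the other rows.
Row 2 update in column RHS: 26 − 1·2 = 24.

24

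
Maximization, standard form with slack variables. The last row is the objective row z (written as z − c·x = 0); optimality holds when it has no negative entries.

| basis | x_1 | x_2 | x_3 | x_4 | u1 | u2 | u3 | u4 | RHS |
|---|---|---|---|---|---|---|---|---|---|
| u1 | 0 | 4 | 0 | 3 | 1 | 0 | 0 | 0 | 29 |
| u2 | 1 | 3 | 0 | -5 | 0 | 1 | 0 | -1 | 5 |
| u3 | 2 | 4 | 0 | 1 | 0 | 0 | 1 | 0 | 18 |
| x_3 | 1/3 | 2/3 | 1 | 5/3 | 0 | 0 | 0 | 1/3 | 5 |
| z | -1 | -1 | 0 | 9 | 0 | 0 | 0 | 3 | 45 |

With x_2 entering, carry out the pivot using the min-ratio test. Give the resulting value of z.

Ratio test on column x_2 — row 1: 29/4 = 29/4; row 2: 5/3 = 5/3; row 3: 18/4 = 9/2; row 4: 5/(2/3) = 15/2. Minimum is 5/3 at row 2 (u2 leaves); pivot element 3.
Pivot on row 2; the z-row RHS becomes 45 − (-1)·(5/3) = 140/3.

140/3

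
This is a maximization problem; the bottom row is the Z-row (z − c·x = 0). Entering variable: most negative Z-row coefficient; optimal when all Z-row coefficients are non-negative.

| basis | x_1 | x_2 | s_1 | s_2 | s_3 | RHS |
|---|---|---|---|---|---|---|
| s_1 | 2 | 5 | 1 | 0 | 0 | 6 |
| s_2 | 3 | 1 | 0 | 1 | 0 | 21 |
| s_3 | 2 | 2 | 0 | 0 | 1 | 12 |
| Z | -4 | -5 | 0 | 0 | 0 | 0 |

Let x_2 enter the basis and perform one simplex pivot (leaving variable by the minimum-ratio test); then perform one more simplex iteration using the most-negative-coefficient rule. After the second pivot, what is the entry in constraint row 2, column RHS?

12

Ratio test on column x_2 — row 1: 6/5 = 6/5; row 2: 21/1 = 21; row 3: 12/2 = 6. Minimum is 6/5 at row 1 (s_1 leaves); pivot element 5.
Divide row 1 by 5; eliminate column x_2 from the other rows.
Second iteration: most negative Z-row entry is -2 in column x_1, so x_1 enters.
Ratio test on column x_1 — row 1: (6/5)/(2/5) = 3; row 2: (99/5)/(13/5) = 99/13; row 3: (48/5)/(6/5) = 8. Minimum is 3 at row 1 (x_2 leaves); pivot element 2/5.
Divide row 1 by 2/5; eliminate column x_1 from the other rows.
After both pivots, the entry at constraint row 2, column RHS is 12.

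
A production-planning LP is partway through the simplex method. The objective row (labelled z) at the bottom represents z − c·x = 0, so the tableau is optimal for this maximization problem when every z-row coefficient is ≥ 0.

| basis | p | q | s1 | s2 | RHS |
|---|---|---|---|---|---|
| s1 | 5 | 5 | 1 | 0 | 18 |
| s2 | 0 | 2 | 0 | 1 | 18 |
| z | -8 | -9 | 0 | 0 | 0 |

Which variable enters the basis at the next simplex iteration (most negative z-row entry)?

q

Negative z-row entries: p: -8, q: -9.
The most negative is -9 in column q, so q enters.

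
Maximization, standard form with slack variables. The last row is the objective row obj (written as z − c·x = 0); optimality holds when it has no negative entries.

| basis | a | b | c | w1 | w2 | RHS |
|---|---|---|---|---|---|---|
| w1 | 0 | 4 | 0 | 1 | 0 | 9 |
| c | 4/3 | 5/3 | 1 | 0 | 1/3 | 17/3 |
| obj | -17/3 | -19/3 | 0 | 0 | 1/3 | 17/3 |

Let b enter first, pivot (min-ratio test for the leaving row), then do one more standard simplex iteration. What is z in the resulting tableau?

Ratio test on column b — row 1: 9/4 = 9/4; row 2: (17/3)/(5/3) = 17/5. Minimum is 9/4 at row 1 (w1 leaves); pivot element 4.
Pivot on row 1; the obj-row RHS becomes 17/3 − (-19/3)·(9/4) = 239/12.
Next entering variable (most negative obj-row entry -17/3): a.
Ratio test on column a — row 1: entry 0 ≤ 0; row 2: (23/12)/(4/3) = 23/16. Minimum is 23/16 at row 2 (c leaves); pivot element 4/3.
After the second pivot the obj-row RHS is 239/12 − (-17/3)·(23/16) = 449/16.

449/16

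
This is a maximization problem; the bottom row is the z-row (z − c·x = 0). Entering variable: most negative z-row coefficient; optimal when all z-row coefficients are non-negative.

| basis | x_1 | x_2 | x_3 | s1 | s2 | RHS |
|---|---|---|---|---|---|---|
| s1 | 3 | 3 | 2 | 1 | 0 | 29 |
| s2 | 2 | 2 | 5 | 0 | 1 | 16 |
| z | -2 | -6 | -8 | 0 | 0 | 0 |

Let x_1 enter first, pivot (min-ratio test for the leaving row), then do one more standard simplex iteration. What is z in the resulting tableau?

Ratio test on column x_1 — row 1: 29/3 = 29/3; row 2: 16/2 = 8. Minimum is 8 at row 2 (s2 leaves); pivot element 2.
Pivot on row 2; the z-row RHS becomes 0 − (-2)·8 = 16.
Next entering variable (most negative z-row entry -4): x_2.
Ratio test on column x_2 — row 1: entry 0 ≤ 0; row 2: 8/1 = 8. Minimum is 8 at row 2 (x_1 leaves); pivot element 1.
After the second pivot the z-row RHS is 16 − (-4)·8 = 48.

48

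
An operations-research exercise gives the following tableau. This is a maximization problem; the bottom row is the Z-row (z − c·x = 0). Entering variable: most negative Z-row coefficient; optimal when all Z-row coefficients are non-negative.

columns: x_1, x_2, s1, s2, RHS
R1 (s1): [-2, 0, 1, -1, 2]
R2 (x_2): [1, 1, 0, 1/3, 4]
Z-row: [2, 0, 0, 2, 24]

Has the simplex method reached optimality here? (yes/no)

Every Z-row coefficient is ≥ 0, so the tableau is optimal.

yes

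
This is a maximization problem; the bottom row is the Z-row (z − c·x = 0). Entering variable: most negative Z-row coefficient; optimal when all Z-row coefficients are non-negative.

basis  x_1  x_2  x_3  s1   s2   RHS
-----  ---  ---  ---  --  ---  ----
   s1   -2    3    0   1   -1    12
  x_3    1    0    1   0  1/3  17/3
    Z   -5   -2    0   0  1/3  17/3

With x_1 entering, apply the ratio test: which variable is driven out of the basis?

Column x_1 entries and ratios — s1: -2 ≤ 0, skip; x_3: (17/3)/1 = 17/3.
Smallest ratio is 17/3 in the row of x_3, so x_3 leaves.

x_3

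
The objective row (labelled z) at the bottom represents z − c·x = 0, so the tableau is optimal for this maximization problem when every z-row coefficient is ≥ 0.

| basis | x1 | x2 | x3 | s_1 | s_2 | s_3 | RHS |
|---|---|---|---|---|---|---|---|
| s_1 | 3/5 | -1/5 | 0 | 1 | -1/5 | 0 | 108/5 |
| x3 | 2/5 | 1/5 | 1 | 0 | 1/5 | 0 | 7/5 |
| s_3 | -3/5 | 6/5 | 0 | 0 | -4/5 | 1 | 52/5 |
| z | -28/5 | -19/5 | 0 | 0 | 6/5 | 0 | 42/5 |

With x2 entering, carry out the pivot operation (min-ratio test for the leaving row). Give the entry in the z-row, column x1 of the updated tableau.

Ratio test on column x2 — row 1: entry -1/5 ≤ 0; row 2: (7/5)/(1/5) = 7; row 3: (52/5)/(6/5) = 26/3. Minimum is 7 at row 2 (x3 leaves); pivot element 1/5.
Divide row 2 by 1/5; eliminate column x2 from the other rows.
z-row update in column x1: -28/5 − (-19/5)·2 = 2.

2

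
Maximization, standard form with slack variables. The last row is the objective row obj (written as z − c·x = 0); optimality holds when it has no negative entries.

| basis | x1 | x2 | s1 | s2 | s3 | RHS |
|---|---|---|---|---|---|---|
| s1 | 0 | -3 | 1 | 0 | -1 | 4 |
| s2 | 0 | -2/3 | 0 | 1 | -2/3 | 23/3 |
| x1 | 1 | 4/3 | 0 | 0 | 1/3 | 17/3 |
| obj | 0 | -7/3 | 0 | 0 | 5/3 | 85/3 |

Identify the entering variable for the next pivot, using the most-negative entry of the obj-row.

Negative obj-row entries: x2: -7/3.
The most negative is -7/3 in column x2, so x2 enters.

x2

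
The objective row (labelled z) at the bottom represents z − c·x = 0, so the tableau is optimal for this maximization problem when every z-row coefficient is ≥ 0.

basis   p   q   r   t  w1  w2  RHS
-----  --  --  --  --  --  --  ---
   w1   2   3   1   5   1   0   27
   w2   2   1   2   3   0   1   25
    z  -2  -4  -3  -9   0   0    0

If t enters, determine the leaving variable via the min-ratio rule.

w1

Column t entries and ratios — w1: 27/5 = 27/5; w2: 25/3 = 25/3.
Smallest ratio is 27/5 in the row of w1, so w1 leaves.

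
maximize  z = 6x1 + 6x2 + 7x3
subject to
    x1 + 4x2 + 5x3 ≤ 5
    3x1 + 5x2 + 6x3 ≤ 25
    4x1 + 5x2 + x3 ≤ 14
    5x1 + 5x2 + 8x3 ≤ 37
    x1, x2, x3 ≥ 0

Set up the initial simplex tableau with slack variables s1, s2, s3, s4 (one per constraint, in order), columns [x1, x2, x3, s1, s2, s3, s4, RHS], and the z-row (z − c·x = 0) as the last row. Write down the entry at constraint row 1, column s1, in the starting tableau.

1

Slack s1 belongs to constraint 1; its column is the unit vector e_1, so the entry in row 1 is 1.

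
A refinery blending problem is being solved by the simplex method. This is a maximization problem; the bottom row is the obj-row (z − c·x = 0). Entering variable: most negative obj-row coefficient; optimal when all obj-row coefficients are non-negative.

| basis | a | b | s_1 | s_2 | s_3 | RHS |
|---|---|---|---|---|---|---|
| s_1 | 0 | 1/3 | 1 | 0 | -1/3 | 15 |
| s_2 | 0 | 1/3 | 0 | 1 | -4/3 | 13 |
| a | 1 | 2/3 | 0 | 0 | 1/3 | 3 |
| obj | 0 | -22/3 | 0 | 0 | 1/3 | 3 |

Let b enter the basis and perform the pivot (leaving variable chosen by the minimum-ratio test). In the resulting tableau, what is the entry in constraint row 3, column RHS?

9/2

Ratio test on column b — row 1: 15/(1/3) = 45; row 2: 13/(1/3) = 39; row 3: 3/(2/3) = 9/2. Minimum is 9/2 at row 3 (a leaves); pivot element 2/3.
Divide row 3 by 2/3; eliminate column b from the other rows.
In the new row 3, the RHS entry is the old entry divided by the pivot: 3/(2/3) = 9/2.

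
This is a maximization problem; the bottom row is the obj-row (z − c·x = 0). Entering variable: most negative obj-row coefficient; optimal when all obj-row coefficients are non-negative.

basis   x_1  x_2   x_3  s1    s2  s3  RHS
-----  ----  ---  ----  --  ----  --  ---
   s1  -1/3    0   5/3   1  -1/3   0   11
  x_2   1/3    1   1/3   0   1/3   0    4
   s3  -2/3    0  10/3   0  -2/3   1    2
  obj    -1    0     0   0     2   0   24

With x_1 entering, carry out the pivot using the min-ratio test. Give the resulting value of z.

36

Ratio test on column x_1 — row 1: entry -1/3 ≤ 0; row 2: 4/(1/3) = 12; row 3: entry -2/3 ≤ 0. Minimum is 12 at row 2 (x_2 leaves); pivot element 1/3.
Pivot on row 2; the obj-row RHS becomes 24 − (-1)·12 = 36.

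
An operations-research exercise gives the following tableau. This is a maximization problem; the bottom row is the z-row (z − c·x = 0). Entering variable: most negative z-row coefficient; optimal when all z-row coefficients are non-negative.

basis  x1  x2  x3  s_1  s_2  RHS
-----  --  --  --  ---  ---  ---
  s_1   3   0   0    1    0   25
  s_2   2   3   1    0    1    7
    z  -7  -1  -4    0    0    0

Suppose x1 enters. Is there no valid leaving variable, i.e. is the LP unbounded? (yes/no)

Column x1 has positive entries in row(s) 1, 2, so the ratio test bounds it — not unbounded.

no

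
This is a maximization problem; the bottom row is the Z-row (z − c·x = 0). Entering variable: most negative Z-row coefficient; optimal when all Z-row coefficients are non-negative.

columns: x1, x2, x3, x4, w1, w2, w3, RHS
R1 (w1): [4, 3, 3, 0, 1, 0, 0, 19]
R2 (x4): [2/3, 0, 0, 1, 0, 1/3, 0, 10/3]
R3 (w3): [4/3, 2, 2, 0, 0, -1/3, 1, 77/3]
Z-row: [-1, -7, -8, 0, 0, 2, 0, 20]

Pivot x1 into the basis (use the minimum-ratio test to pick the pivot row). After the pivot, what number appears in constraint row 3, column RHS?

58/3

Ratio test on column x1 — row 1: 19/4 = 19/4; row 2: (10/3)/(2/3) = 5; row 3: (77/3)/(4/3) = 77/4. Minimum is 19/4 at row 1 (w1 leaves); pivot element 4.
Divide row 1 by 4; eliminate column x1 from the other rows.
Row 3 update in column RHS: 77/3 − (4/3)·(19/4) = 58/3.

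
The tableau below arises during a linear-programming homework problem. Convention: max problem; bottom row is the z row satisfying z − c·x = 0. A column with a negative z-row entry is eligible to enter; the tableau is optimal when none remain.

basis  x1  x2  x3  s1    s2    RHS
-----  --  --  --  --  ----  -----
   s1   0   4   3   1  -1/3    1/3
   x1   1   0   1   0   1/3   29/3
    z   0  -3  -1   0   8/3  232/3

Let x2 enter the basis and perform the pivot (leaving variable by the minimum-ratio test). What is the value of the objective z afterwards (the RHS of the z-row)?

Ratio test on column x2 — row 1: (1/3)/4 = 1/12; row 2: entry 0 ≤ 0. Minimum is 1/12 at row 1 (s1 leaves); pivot element 4.
Pivot on row 1; the z-row RHS becomes 232/3 − (-3)·(1/12) = 931/12.

931/12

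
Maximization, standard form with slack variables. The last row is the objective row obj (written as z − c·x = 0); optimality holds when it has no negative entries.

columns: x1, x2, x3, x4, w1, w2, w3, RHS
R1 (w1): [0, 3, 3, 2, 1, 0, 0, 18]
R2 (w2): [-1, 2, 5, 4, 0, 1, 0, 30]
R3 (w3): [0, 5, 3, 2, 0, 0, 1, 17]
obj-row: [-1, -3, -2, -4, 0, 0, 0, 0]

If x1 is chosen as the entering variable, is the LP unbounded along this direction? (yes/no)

yes

Every constraint-row entry in column x1 is ≤ 0, so increasing x1 is unbounded.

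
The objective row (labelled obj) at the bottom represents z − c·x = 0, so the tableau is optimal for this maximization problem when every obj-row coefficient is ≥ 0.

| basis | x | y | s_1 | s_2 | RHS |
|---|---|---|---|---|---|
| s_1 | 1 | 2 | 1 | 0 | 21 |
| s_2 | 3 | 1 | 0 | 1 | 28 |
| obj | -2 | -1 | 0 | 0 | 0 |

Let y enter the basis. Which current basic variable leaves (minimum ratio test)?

Column y entries and ratios — s_1: 21/2 = 21/2; s_2: 28/1 = 28.
Smallest ratio is 21/2 in the row of s_1, so s_1 leaves.

s_1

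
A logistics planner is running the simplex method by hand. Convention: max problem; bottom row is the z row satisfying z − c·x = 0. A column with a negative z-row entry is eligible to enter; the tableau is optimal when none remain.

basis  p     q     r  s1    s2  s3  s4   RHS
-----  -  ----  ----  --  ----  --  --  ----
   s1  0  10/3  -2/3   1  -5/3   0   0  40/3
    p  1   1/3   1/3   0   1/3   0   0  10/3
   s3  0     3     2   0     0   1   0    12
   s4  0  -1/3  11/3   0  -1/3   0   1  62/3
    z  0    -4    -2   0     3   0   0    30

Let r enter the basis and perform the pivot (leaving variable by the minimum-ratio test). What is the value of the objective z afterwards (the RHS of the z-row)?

Ratio test on column r — row 1: entry -2/3 ≤ 0; row 2: (10/3)/(1/3) = 10; row 3: 12/2 = 6; row 4: (62/3)/(11/3) = 62/11. Minimum is 62/11 at row 4 (s4 leaves); pivot element 11/3.
Pivot on row 4; the z-row RHS becomes 30 − (-2)·(62/11) = 454/11.

454/11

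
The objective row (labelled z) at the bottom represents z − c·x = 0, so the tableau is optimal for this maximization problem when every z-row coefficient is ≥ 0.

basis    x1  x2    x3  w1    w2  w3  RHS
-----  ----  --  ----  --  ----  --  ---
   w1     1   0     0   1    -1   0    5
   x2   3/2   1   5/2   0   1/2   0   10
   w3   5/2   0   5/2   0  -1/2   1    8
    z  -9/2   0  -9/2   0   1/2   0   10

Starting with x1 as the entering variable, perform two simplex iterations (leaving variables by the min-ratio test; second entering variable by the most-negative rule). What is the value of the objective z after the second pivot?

27

Ratio test on column x1 — row 1: 5/1 = 5; row 2: 10/(3/2) = 20/3; row 3: 8/(5/2) = 16/5. Minimum is 16/5 at row 3 (w3 leaves); pivot element 5/2.
Pivot on row 3; the z-row RHS becomes 10 − (-9/2)·(16/5) = 122/5.
Next entering variable (most negative z-row entry -2/5): w2.
Ratio test on column w2 — row 1: entry -4/5 ≤ 0; row 2: (26/5)/(4/5) = 13/2; row 3: entry -1/5 ≤ 0. Minimum is 13/2 at row 2 (x2 leaves); pivot element 4/5.
After the second pivot the z-row RHS is 122/5 − (-2/5)·(13/2) = 27.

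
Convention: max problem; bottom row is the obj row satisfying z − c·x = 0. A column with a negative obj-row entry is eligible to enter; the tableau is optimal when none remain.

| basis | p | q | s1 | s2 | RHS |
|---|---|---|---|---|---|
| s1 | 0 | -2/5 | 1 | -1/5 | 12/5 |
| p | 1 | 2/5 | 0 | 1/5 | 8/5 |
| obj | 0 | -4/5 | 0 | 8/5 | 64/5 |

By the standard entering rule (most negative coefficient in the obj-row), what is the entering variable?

Negative obj-row entries: q: -4/5.
The most negative is -4/5 in column q, so q enters.

q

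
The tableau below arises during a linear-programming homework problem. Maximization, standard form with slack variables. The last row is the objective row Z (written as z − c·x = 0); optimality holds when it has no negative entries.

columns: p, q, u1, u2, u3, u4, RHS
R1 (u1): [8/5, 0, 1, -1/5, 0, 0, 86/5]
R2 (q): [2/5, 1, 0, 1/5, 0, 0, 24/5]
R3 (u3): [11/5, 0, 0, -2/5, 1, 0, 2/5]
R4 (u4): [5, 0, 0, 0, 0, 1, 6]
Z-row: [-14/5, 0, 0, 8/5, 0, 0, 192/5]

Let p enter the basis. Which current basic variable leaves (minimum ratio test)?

u3

Column p entries and ratios — u1: (86/5)/(8/5) = 43/4; q: (24/5)/(2/5) = 12; u3: (2/5)/(11/5) = 2/11; u4: 6/5 = 6/5.
Smallest ratio is 2/11 in the row of u3, so u3 leaves.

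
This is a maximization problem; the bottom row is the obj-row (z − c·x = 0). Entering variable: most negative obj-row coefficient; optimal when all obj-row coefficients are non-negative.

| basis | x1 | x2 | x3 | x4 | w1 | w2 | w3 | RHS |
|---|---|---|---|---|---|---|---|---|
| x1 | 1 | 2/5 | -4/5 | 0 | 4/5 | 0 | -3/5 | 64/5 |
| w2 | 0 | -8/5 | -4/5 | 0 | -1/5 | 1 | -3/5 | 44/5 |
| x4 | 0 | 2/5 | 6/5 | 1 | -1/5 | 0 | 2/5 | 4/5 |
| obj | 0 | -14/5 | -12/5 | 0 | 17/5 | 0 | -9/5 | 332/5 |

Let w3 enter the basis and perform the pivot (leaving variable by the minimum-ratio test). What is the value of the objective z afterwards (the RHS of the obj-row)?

70

Ratio test on column w3 — row 1: entry -3/5 ≤ 0; row 2: entry -3/5 ≤ 0; row 3: (4/5)/(2/5) = 2. Minimum is 2 at row 3 (x4 leaves); pivot element 2/5.
Pivot on row 3; the obj-row RHS becomes 332/5 − (-9/5)·2 = 70.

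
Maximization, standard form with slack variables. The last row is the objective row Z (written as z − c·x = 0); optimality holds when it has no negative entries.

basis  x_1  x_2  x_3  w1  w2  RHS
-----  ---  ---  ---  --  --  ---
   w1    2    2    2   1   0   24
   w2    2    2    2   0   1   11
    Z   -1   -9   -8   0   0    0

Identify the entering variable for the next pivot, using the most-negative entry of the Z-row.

Negative Z-row entries: x_1: -1, x_2: -9, x_3: -8.
The most negative is -9 in column x_2, so x_2 enters.

x_2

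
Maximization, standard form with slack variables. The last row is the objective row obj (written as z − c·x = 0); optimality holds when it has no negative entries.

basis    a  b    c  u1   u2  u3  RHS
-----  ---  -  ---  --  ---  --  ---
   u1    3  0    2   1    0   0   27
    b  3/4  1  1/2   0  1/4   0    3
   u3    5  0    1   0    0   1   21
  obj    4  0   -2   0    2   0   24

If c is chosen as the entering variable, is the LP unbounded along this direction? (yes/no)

Column c has positive entries in row(s) 1, 2, 3, so the ratio test bounds it — not unbounded.

no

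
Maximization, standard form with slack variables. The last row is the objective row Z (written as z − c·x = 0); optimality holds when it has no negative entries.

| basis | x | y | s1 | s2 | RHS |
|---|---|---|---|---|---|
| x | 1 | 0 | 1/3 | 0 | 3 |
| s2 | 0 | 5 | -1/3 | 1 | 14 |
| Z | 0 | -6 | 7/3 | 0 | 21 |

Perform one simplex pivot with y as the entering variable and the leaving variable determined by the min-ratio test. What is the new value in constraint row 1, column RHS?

3

Ratio test on column y — row 1: entry 0 ≤ 0; row 2: 14/5 = 14/5. Minimum is 14/5 at row 2 (s2 leaves); pivot element 5.
Divide row 2 by 5; eliminate column y from the other rows.
Row 1 update in column RHS: 3 − 0·(14/5) = 3.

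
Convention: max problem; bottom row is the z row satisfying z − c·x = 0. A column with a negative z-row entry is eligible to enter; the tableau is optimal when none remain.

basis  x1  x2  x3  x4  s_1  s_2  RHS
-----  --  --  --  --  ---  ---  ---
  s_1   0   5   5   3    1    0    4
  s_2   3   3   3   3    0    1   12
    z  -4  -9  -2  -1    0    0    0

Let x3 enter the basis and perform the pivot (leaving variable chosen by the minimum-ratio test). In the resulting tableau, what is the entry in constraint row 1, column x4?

Ratio test on column x3 — row 1: 4/5 = 4/5; row 2: 12/3 = 4. Minimum is 4/5 at row 1 (s_1 leaves); pivot element 5.
Divide row 1 by 5; eliminate column x3 from the other rows.
In the new row 1, the x4 entry is the old entry divided by the pivot: 3/5 = 3/5.

3/5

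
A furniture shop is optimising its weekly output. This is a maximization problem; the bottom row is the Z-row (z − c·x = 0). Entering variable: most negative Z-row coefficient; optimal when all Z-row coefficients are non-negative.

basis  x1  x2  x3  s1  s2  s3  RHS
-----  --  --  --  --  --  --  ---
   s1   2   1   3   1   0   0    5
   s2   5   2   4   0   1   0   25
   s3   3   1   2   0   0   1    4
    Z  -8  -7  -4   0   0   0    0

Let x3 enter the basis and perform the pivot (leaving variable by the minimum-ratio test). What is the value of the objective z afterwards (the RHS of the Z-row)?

20/3

Ratio test on column x3 — row 1: 5/3 = 5/3; row 2: 25/4 = 25/4; row 3: 4/2 = 2. Minimum is 5/3 at row 1 (s1 leaves); pivot element 3.
Pivot on row 1; the Z-row RHS becomes 0 − (-4)·(5/3) = 20/3.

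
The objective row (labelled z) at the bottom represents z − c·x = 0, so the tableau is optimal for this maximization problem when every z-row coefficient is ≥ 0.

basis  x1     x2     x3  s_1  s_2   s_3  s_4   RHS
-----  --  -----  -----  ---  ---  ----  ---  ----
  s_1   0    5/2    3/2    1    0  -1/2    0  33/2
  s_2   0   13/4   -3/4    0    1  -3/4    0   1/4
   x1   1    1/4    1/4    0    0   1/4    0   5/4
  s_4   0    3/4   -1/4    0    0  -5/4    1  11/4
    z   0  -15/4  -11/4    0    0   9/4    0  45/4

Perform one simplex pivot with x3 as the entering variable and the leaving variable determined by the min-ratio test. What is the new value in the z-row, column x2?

Ratio test on column x3 — row 1: (33/2)/(3/2) = 11; row 2: entry -3/4 ≤ 0; row 3: (5/4)/(1/4) = 5; row 4: entry -1/4 ≤ 0. Minimum is 5 at row 3 (x1 leaves); pivot element 1/4.
Divide row 3 by 1/4; eliminate column x3 from the other rows.
z-row update in column x2: -15/4 − (-11/4)·1 = -1.

-1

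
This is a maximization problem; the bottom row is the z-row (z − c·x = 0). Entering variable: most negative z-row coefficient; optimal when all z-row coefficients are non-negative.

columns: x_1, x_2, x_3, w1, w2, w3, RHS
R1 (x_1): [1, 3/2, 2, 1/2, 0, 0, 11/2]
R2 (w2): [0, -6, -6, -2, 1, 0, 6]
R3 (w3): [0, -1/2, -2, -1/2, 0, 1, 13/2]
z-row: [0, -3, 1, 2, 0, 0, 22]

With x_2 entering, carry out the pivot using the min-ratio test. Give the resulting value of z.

33

Ratio test on column x_2 — row 1: (11/2)/(3/2) = 11/3; row 2: entry -6 ≤ 0; row 3: entry -1/2 ≤ 0. Minimum is 11/3 at row 1 (x_1 leaves); pivot element 3/2.
Pivot on row 1; the z-row RHS becomes 22 − (-3)·(11/3) = 33.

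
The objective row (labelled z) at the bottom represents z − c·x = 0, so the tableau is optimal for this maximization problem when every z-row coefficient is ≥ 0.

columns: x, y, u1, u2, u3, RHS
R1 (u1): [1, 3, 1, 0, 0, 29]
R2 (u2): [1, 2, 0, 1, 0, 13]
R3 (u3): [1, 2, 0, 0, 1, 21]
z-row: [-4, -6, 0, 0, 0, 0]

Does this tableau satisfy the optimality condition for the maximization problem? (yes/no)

The z-row has a negative entry -6 in column y, so it is not optimal.

no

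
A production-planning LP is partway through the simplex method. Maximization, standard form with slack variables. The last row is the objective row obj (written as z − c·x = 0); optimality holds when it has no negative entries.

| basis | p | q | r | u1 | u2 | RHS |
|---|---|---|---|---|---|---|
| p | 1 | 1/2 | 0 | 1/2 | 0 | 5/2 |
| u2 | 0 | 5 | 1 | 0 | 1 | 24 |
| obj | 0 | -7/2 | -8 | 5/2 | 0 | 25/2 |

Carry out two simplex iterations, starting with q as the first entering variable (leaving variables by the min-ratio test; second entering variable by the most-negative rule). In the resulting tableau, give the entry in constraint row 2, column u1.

0

Ratio test on column q — row 1: (5/2)/(1/2) = 5; row 2: 24/5 = 24/5. Minimum is 24/5 at row 2 (u2 leaves); pivot element 5.
Divide row 2 by 5; eliminate column q from the other rows.
Second iteration: most negative obj-row entry is -73/10 in column r, so r enters.
Ratio test on column r — row 1: entry -1/10 ≤ 0; row 2: (24/5)/(1/5) = 24. Minimum is 24 at row 2 (q leaves); pivot element 1/5.
Divide row 2 by 1/5; eliminate column r from the other rows.
After both pivots, the entry at constraint row 2, column u1 is 0.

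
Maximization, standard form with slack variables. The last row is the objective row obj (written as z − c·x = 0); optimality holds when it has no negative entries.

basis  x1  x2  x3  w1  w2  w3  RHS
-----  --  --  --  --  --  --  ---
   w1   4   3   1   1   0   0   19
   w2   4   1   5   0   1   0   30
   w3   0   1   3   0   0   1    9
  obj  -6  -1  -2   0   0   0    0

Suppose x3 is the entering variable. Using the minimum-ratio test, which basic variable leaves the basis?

w3

Column x3 entries and ratios — w1: 19/1 = 19; w2: 30/5 = 6; w3: 9/3 = 3.
Smallest ratio is 3 in the row of w3, so w3 leaves.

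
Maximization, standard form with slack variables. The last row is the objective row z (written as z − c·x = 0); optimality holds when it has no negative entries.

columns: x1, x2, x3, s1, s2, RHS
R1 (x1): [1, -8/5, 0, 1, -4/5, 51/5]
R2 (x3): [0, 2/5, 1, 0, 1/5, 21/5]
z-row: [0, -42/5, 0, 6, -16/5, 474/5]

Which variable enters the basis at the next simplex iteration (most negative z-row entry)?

Negative z-row entries: x2: -42/5, s2: -16/5.
The most negative is -42/5 in column x2, so x2 enters.

x2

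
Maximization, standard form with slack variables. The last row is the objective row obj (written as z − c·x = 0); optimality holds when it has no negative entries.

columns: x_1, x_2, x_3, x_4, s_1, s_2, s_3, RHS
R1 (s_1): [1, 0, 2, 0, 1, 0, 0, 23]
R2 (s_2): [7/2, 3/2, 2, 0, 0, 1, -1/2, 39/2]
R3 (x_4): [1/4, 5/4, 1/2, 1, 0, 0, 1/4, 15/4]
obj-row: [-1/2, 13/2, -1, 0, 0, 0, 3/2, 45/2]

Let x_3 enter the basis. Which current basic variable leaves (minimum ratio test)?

x_4

Column x_3 entries and ratios — s_1: 23/2 = 23/2; s_2: (39/2)/2 = 39/4; x_4: (15/4)/(1/2) = 15/2.
Smallest ratio is 15/2 in the row of x_4, so x_4 leaves.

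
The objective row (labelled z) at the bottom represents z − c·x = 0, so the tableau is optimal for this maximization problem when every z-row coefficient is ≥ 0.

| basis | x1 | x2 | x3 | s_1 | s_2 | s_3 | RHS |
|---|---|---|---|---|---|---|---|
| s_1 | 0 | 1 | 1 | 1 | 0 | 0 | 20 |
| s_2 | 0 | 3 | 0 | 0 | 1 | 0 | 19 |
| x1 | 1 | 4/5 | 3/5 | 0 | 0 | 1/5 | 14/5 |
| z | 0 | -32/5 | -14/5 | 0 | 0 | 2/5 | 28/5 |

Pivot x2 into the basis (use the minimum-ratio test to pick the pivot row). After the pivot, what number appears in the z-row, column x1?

8

Ratio test on column x2 — row 1: 20/1 = 20; row 2: 19/3 = 19/3; row 3: (14/5)/(4/5) = 7/2. Minimum is 7/2 at row 3 (x1 leaves); pivot element 4/5.
Divide row 3 by 4/5; eliminate column x2 from the other rows.
z-row update in column x1: 0 − (-32/5)·(5/4) = 8.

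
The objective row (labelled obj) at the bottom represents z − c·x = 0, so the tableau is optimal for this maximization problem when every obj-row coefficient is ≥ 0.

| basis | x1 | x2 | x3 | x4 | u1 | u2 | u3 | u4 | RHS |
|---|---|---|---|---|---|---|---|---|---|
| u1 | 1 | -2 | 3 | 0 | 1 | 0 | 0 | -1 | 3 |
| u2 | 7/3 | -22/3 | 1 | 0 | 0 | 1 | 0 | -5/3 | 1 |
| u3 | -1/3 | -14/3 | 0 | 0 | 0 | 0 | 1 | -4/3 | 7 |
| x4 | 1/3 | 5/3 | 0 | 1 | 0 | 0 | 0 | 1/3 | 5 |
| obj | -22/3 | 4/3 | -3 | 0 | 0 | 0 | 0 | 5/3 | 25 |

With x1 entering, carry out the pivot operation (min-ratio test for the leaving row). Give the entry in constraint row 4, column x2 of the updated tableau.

Ratio test on column x1 — row 1: 3/1 = 3; row 2: 1/(7/3) = 3/7; row 3: entry -1/3 ≤ 0; row 4: 5/(1/3) = 15. Minimum is 3/7 at row 2 (u2 leaves); pivot element 7/3.
Divide row 2 by 7/3; eliminate column x1 from the other rows.
Row 4 update in column x2: 5/3 − (1/3)·(-22/7) = 19/7.

19/7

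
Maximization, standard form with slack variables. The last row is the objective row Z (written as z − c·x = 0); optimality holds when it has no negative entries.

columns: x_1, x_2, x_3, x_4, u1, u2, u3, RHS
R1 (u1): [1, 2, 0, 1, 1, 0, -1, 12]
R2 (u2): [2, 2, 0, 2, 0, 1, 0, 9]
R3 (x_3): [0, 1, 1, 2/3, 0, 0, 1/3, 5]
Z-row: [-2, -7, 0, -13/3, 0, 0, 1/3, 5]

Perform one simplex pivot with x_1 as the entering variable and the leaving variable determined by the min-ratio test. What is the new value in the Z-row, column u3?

Ratio test on column x_1 — row 1: 12/1 = 12; row 2: 9/2 = 9/2; row 3: entry 0 ≤ 0. Minimum is 9/2 at row 2 (u2 leaves); pivot element 2.
Divide row 2 by 2; eliminate column x_1 from the other rows.
Z-row update in column u3: 1/3 − (-2)·0 = 1/3.

1/3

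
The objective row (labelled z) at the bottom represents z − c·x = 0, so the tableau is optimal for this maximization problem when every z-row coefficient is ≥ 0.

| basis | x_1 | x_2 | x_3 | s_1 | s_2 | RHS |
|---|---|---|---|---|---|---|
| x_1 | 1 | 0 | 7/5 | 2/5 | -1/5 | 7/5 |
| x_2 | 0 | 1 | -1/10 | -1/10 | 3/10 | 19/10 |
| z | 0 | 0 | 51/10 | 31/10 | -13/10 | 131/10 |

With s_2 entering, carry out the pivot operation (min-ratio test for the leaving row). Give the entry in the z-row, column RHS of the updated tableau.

Ratio test on column s_2 — row 1: entry -1/5 ≤ 0; row 2: (19/10)/(3/10) = 19/3. Minimum is 19/3 at row 2 (x_2 leaves); pivot element 3/10.
Divide row 2 by 3/10; eliminate column s_2 from the other rows.
z-row update in column RHS: 131/10 − (-13/10)·(19/3) = 64/3.

64/3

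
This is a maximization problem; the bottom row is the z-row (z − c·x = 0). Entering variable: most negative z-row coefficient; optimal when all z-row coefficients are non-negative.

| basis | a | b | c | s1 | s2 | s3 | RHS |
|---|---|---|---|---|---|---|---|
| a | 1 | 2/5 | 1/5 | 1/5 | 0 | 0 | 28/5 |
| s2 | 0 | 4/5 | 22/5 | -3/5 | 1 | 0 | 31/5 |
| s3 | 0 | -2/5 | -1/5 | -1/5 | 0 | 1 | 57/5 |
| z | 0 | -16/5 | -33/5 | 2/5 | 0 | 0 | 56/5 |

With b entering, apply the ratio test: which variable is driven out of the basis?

Column b entries and ratios — a: (28/5)/(2/5) = 14; s2: (31/5)/(4/5) = 31/4; s3: -2/5 ≤ 0, skip.
Smallest ratio is 31/4 in the row of s2, so s2 leaves.

s2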